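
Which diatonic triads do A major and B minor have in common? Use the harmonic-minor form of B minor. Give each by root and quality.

Bm

Triads in A major: A (I), Bm (ii), C#m (iii), D (IV), E (V), F#m (vi), G#dim (vii°).
Triads in B minor (harmonic minor): Bm (i), C#dim (ii°), Daug (III+), Em (iv), F# (V), G (VI), A#dim (vii°).
Shared triads with their functions: Bm (ii in A major, i in B minor).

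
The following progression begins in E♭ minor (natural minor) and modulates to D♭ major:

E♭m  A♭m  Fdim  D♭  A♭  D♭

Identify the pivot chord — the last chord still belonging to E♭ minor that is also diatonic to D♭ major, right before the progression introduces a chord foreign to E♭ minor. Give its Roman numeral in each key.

D♭ — VII in E♭ minor, I in D♭ major

Chords diatonic to E♭ minor: E♭m, Fdim, G♭, A♭m, B♭m, C♭, D♭.
Reading the progression, the first chord not in that set is A♭, so the modulation leaves E♭ minor there.
The chord immediately before A♭ is D♭, which is diatonic to both keys: VII in E♭ minor and I in D♭ major.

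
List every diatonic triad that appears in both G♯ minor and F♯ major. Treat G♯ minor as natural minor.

G♯m, B, D♯m, F♯

Triads in G♯ minor (natural minor): G♯m (i), A♯dim (ii°), B (III), C♯m (iv), D♯m (v), E (VI), F♯ (VII).
Triads in F♯ major: F♯ (I), G♯m (ii), A♯m (iii), B (IV), C♯ (V), D♯m (vi), E♯dim (vii°).
Shared triads with their functions: G♯m (i in G♯ minor, ii in F♯ major); B (III in G♯ minor, IV in F♯ major); D♯m (v in G♯ minor, vi in F♯ major); F♯ (VII in G♯ minor, I in F♯ major).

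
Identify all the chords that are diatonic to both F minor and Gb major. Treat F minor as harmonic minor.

Triads in F minor (harmonic minor): F minor (i), G diminished (ii°), Ab augmented (III+), Bb minor (iv), C major (V), Db major (VI), E diminished (vii°).
Triads in Gb major: Gb major (I), Ab minor (ii), Bb minor (iii), Cb major (IV), Db major (V), Eb minor (vi), F diminished (vii°).
Shared triads with their functions: Bb minor (iv in F minor, iii in Gb major); Db major (VI in F minor, V in Gb major).

Bbm, Db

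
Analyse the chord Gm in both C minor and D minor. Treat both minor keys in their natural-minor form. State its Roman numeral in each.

v in C minor; iv in D minor

The scale of C minor (natural minor) is C D Eb F G Ab Bb; G is degree 5, and the triad built there (G-Bb-D) is minor, so it is v.
The scale of D minor (natural minor) is D E F G A Bb C; G is degree 4, and the triad built there (G-Bb-D) is minor, so it is iv.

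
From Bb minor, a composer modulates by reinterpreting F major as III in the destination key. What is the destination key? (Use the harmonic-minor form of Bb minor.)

The numeral III denotes a major triad on scale degree 3. With F on degree 3, the tonic of the new key is D.
Degree 3 carries a major triad in natural-minor keys, so the destination is D minor.
Check: the diatonic triads of D minor (natural minor) are Dm (i), Edim (ii°), F (III), Gm (iv), Am (v), Bb (VI), C (VII) — F major is indeed III.

D minor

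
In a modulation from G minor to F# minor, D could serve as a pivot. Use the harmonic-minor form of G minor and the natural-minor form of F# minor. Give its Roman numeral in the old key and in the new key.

The scale of G minor (harmonic minor) is G A Bb C D Eb F#; D is degree 5, and the triad built there (D-F#-A) is major, so it is V.
The scale of F# minor (natural minor) is F# G# A B C# D E; D is degree 6, and the triad built there (D-F#-A) is major, so it is VI.

V in G minor; VI in F# minor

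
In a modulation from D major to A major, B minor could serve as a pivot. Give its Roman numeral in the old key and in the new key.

The scale of D major is D E F# G A B C#; B is degree 6, and the triad built there (B-D-F#) is minor, so it is vi.
The scale of A major is A B C# D E F# G#; B is degree 2, and the triad built there (B-D-F#) is minor, so it is ii.

vi in D major; ii in A major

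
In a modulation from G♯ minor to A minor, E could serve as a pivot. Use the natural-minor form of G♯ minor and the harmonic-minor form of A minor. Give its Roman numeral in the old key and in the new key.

The scale of G♯ minor (natural minor) is G♯ A♯ B C♯ D♯ E F♯; E is degree 6, and the triad built there (E-G♯-B) is major, so it is VI.
The scale of A minor (harmonic minor) is A B C D E F G♯; E is degree 5, and the triad built there (E-G♯-B) is major, so it is V.

VI in G♯ minor; V in A minor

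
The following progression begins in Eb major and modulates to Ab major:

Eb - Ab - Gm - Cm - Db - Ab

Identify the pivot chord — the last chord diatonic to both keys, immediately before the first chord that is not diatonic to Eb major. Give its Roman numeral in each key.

Cm — vi in Eb major, iii in Ab major

Chords diatonic to Eb major: Eb, Fm, Gm, Ab, Bb, Cm, Ddim.
Reading the progression, the first chord not in that set is Db, so the modulation leaves Eb major there.
The chord immediately before Db is Cm, which is diatonic to both keys: vi in Eb major and iii in Ab major.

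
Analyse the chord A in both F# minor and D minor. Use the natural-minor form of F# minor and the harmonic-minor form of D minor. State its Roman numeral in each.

III in F# minor; V in D minor

The scale of F# minor (natural minor) is F# G# A B C# D E; A is degree 3, and the triad built there (A-C#-E) is major, so it is III.
The scale of D minor (harmonic minor) is D E F G A Bb C#; A is degree 5, and the triad built there (A-C#-E) is major, so it is V.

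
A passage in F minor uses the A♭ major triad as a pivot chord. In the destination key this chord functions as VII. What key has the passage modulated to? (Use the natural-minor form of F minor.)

B♭ minor

The numeral VII denotes a major triad on scale degree 7. With A♭ on degree 7, the tonic of the new key is B♭.
Degree 7 carries a major triad in natural-minor keys, so the destination is B♭ minor.
Check: the diatonic triads of B♭ minor (natural minor) are B♭m (i), Cdim (ii°), D♭ (III), E♭m (iv), Fm (v), G♭ (VI), A♭ (VII) — A♭ major is indeed VII.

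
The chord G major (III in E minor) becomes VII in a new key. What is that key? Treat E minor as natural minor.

A minor

The numeral VII denotes a major triad on scale degree 7. With G on degree 7, the tonic of the new key is A.
Degree 7 carries a major triad in natural-minor keys, so the destination is A minor.
Check: the diatonic triads of A minor (natural minor) are Am (i), Bdim (ii°), C (III), Dm (iv), Em (v), F (VI), G (VII) — G major is indeed VII.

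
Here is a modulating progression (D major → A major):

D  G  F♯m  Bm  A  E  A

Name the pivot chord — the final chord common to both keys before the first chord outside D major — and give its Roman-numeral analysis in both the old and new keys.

A — V in D major, I in A major

Chords diatonic to D major: D, Em, F♯m, G, A, Bm, C♯dim.
Reading the progression, the first chord not in that set is E, so the modulation leaves D major there.
The chord immediately before E is A, which is diatonic to both keys: V in D major and I in A major.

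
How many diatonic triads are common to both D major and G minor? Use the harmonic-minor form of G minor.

1

Diatonic triads of D major: D (I), Em (ii), F#m (iii), G (IV), A (V), Bm (vi), C#dim (vii°).
Diatonic triads of G minor (harmonic minor): Gm (i), Adim (ii°), Bbaug (III+), Cm (iv), D (V), Eb (VI), F#dim (vii°).
Matching root and quality in both lists: D.
That gives 1 common triad.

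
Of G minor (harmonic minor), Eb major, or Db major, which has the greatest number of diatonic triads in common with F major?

Triads of F major: F (I), Gm (ii), Am (iii), Bb (IV), C (V), Dm (vi), Edim (vii°).
G minor (harmonic minor) shares 1: Gm.
Eb major shares 2: Gm, Bb.
Db major shares 0: none.
The most common triads (2) are shared with Eb major.

Eb major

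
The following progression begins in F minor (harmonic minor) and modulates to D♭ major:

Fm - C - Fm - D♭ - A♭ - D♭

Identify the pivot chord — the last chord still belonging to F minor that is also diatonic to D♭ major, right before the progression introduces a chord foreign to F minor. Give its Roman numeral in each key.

Chords diatonic to F minor: Fm, Gdim, A♭aug, B♭m, C, D♭, Edim.
Reading the progression, the first chord not in that set is A♭, so the modulation leaves F minor there.
The chord immediately before A♭ is D♭, which is diatonic to both keys: VI in F minor and I in D♭ major.

D♭ — VI in F minor, I in D♭ major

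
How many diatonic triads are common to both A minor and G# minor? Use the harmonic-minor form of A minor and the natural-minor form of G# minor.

Diatonic triads of A minor (harmonic minor): Am (i), Bdim (ii°), Caug (III+), Dm (iv), E (V), F (VI), G#dim (vii°).
Diatonic triads of G# minor (natural minor): G#m (i), A#dim (ii°), B (III), C#m (iv), D#m (v), E (VI), F# (VII).
Matching root and quality in both lists: E.
That gives 1 common triad.

1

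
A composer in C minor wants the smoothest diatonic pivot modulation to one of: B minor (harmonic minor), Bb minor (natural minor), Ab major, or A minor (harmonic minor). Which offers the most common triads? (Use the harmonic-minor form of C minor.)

Ab major

Triads of C minor (harmonic minor): Cm (i), Ddim (ii°), Ebaug (III+), Fm (iv), G (V), Ab (VI), Bdim (vii°).
B minor (harmonic minor) shares 1: G.
Bb minor (natural minor) shares 2: Fm, Ab.
Ab major shares 3: Cm, Fm, Ab.
A minor (harmonic minor) shares 1: Bdim.
The most common triads (3) are shared with Ab major.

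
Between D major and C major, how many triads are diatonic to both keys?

2

Diatonic triads of D major: D (I), Em (ii), F♯m (iii), G (IV), A (V), Bm (vi), C♯dim (vii°).
Diatonic triads of C major: C (I), Dm (ii), Em (iii), F (IV), G (V), Am (vi), Bdim (vii°).
Matching root and quality in both lists: Em, G.
That gives 2 common triads.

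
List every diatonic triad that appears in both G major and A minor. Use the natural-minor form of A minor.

G, Am, C, Em

Triads in G major: G (I), Am (ii), Bm (iii), C (IV), D (V), Em (vi), F#dim (vii°).
Triads in A minor (natural minor): Am (i), Bdim (ii°), C (III), Dm (iv), Em (v), F (VI), G (VII).
Shared triads with their functions: G (I in G major, VII in A minor); Am (ii in G major, i in A minor); C (IV in G major, III in A minor); Em (vi in G major, v in A minor).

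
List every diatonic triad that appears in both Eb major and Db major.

Triads in Eb major: Eb (I), Fm (ii), Gm (iii), Ab (IV), Bb (V), Cm (vi), Ddim (vii°).
Triads in Db major: Db (I), Ebm (ii), Fm (iii), Gb (IV), Ab (V), Bbm (vi), Cdim (vii°).
Shared triads with their functions: Fm (ii in Eb major, iii in Db major); Ab (IV in Eb major, V in Db major).

Fm, Ab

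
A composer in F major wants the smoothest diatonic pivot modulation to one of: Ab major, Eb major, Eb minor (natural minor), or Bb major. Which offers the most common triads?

Bb major

Triads of F major: F major (I), G minor (ii), A minor (iii), Bb major (IV), C major (V), D minor (vi), E diminished (vii°).
Ab major shares 0: none.
Eb major shares 2: Gm, Bb.
Eb minor (natural minor) shares 0: none.
Bb major shares 4: F, Gm, Bb, Dm.
The most common triads (4) are shared with Bb major.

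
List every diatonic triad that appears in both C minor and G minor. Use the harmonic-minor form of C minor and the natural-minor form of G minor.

Triads in C minor (harmonic minor): Cm (i), Ddim (ii°), Ebaug (III+), Fm (iv), G (V), Ab (VI), Bdim (vii°).
Triads in G minor (natural minor): Gm (i), Adim (ii°), Bb (III), Cm (iv), Dm (v), Eb (VI), F (VII).
Shared triads with their functions: Cm (i in C minor, iv in G minor).

Cm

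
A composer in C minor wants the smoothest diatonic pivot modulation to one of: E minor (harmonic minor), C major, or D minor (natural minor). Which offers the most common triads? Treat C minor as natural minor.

D minor

Triads of C minor (natural minor): Cm (i), Ddim (ii°), Eb (III), Fm (iv), Gm (v), Ab (VI), Bb (VII).
E minor (harmonic minor) shares 0: none.
C major shares 0: none.
D minor (natural minor) shares 2: Gm, Bb.
The most common triads (2) are shared with D minor.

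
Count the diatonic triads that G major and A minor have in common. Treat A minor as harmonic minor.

1

Diatonic triads of G major: G (I), Am (ii), Bm (iii), C (IV), D (V), Em (vi), F♯dim (vii°).
Diatonic triads of A minor (harmonic minor): Am (i), Bdim (ii°), Caug (III+), Dm (iv), E (V), F (VI), G♯dim (vii°).
Matching root and quality in both lists: Am.
That gives 1 common triad.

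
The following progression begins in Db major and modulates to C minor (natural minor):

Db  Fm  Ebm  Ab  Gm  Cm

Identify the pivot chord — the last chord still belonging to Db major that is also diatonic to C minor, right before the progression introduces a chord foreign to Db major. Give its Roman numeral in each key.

Chords diatonic to Db major: Db, Ebm, Fm, Gb, Ab, Bbm, Cdim.
Reading the progression, the first chord not in that set is Gm, so the modulation leaves Db major there.
The chord immediately before Gm is Ab, which is diatonic to both keys: V in Db major and VI in C minor.

Ab — V in Db major, VI in C minor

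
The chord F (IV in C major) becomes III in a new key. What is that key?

D minor

The numeral III denotes a major triad on scale degree 3. With F on degree 3, the tonic of the new key is D.
Degree 3 carries a major triad in natural-minor keys, so the destination is D minor.
Check: the diatonic triads of D minor (natural minor) are Dm (i), Edim (ii°), F (III), Gm (iv), Am (v), Bb (VI), C (VII) — F is indeed III.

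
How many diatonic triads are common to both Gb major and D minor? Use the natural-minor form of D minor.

0

Diatonic triads of Gb major: Gb (I), Abm (ii), Bbm (iii), Cb (IV), Db (V), Ebm (vi), Fdim (vii°).
Diatonic triads of D minor (natural minor): Dm (i), Edim (ii°), F (III), Gm (iv), Am (v), Bb (VI), C (VII).
No triad has the same root and quality in both keys.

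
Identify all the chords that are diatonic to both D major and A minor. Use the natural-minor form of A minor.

Em, G

Triads in D major: D (I), Em (ii), F#m (iii), G (IV), A (V), Bm (vi), C#dim (vii°).
Triads in A minor (natural minor): Am (i), Bdim (ii°), C (III), Dm (iv), Em (v), F (VI), G (VII).
Shared triads with their functions: Em (ii in D major, v in A minor); G (IV in D major, VII in A minor).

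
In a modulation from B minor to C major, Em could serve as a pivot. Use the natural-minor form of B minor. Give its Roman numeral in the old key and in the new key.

The scale of B minor (natural minor) is B C# D E F# G A; E is degree 4, and the triad built there (E-G-B) is minor, so it is iv.
The scale of C major is C D E F G A B; E is degree 3, and the triad built there (E-G-B) is minor, so it is iii.

iv in B minor; iii in C major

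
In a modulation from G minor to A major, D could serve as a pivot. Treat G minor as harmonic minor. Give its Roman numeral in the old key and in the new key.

V in G minor; IV in A major

The scale of G minor (harmonic minor) is G A Bb C D Eb F#; D is degree 5, and the triad built there (D-F#-A) is major, so it is V.
The scale of A major is A B C# D E F# G#; D is degree 4, and the triad built there (D-F#-A) is major, so it is IV.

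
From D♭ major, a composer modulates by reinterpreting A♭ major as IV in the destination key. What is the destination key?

E♭ major

The numeral IV denotes a major triad on scale degree 4. With A♭ on degree 4, the tonic of the new key is E♭.
Degree 4 carries a major triad in major keys, so the destination is E♭ major.
Check: the diatonic triads of E♭ major are E♭ (I), Fm (ii), Gm (iii), A♭ (IV), B♭ (V), Cm (vi), Ddim (vii°) — A♭ major is indeed IV.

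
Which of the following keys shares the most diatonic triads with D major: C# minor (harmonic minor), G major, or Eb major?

Triads of D major: D (I), Em (ii), F#m (iii), G (IV), A (V), Bm (vi), C#dim (vii°).
C# minor (harmonic minor) shares 2: F#m, A.
G major shares 4: D, Em, G, Bm.
Eb major shares 0: none.
The most common triads (4) are shared with G major.

G major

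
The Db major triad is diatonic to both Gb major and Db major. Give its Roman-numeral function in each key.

V in Gb major; I in Db major

The scale of Gb major is Gb Ab Bb Cb Db Eb F; Db is degree 5, and the triad built there (Db-F-Ab) is major, so it is V.
The scale of Db major is Db Eb F Gb Ab Bb C; Db is degree 1, and the triad built there (Db-F-Ab) is major, so it is I.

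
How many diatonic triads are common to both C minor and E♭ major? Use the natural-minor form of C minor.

Diatonic triads of C minor (natural minor): Cm (i), Ddim (ii°), E♭ (III), Fm (iv), Gm (v), A♭ (VI), B♭ (VII).
Diatonic triads of E♭ major: E♭ (I), Fm (ii), Gm (iii), A♭ (IV), B♭ (V), Cm (vi), Ddim (vii°).
Matching root and quality in both lists: Cm, Ddim, E♭, Fm, Gm, A♭, B♭.
That gives 7 common triads.

7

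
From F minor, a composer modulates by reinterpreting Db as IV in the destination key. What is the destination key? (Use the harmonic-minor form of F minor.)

Ab major

The numeral IV denotes a major triad on scale degree 4. With Db on degree 4, the tonic of the new key is Ab.
Degree 4 carries a major triad in major keys, so the destination is Ab major.
Check: the diatonic triads of Ab major are Ab (I), Bbm (ii), Cm (iii), Db (IV), Eb (V), Fm (vi), Gdim (vii°) — Db is indeed IV.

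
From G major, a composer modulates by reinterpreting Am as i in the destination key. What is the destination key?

A minor

The numeral i denotes a minor triad on scale degree 1. With A on degree 1, the tonic of the new key is A.
Degree 1 carries a minor triad in minor keys, so the destination is A minor.
Check: the diatonic triads of A minor (natural minor) are Am (i), Bdim (ii°), C (III), Dm (iv), Em (v), F (VI), G (VII) — Am is indeed i.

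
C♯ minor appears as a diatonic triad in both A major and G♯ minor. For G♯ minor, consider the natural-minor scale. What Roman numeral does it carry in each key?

The scale of A major is A B C♯ D E F♯ G♯; C♯ is degree 3, and the triad built there (C♯-E-G♯) is minor, so it is iii.
The scale of G♯ minor (natural minor) is G♯ A♯ B C♯ D♯ E F♯; C♯ is degree 4, and the triad built there (C♯-E-G♯) is minor, so it is iv.

iii in A major; iv in G♯ minor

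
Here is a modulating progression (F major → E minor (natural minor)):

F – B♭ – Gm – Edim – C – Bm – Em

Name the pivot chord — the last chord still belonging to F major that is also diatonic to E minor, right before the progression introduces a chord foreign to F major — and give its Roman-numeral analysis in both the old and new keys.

C — V in F major, VI in E minor

Chords diatonic to F major: F, Gm, Am, B♭, C, Dm, Edim.
Reading the progression, the first chord not in that set is Bm, so the modulation leaves F major there.
The chord immediately before Bm is C, which is diatonic to both keys: V in F major and VI in E minor.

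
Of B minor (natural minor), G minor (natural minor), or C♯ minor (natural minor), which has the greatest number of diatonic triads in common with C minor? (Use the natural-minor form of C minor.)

G minor

Triads of C minor (natural minor): C minor (i), D diminished (ii°), E♭ major (III), F minor (iv), G minor (v), A♭ major (VI), B♭ major (VII).
B minor (natural minor) shares 0: none.
G minor (natural minor) shares 4: Cm, E♭, Gm, B♭.
C♯ minor (natural minor) shares 0: none.
The most common triads (4) are shared with G minor.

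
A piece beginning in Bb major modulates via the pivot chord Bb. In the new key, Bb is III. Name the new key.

G minor

The numeral III denotes a major triad on scale degree 3. With Bb on degree 3, the tonic of the new key is G.
Degree 3 carries a major triad in natural-minor keys, so the destination is G minor.
Check: the diatonic triads of G minor (natural minor) are Gm (i), Adim (ii°), Bb (III), Cm (iv), Dm (v), Eb (VI), F (VII) — Bb is indeed III.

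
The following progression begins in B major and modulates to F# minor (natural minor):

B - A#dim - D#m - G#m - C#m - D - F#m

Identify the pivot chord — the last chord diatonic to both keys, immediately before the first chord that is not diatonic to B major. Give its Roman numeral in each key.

C#m — ii in B major, v in F# minor

Chords diatonic to B major: B, C#m, D#m, E, F#, G#m, A#dim.
Reading the progression, the first chord not in that set is D, so the modulation leaves B major there.
The chord immediately before D is C#m, which is diatonic to both keys: ii in B major and v in F# minor.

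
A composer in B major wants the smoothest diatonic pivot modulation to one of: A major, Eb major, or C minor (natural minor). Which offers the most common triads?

Triads of B major: B major (I), C# minor (ii), D# minor (iii), E major (IV), F# major (V), G# minor (vi), A# diminished (vii°).
A major shares 2: C#m, E.
Eb major shares 0: none.
C minor (natural minor) shares 0: none.
The most common triads (2) are shared with A major.

A major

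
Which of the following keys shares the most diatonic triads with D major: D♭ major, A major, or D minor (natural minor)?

A major

Triads of D major: D (I), Em (ii), F♯m (iii), G (IV), A (V), Bm (vi), C♯dim (vii°).
D♭ major shares 0: none.
A major shares 4: D, F♯m, A, Bm.
D minor (natural minor) shares 0: none.
The most common triads (4) are shared with A major.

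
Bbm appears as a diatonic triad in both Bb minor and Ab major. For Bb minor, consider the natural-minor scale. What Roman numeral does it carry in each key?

i in Bb minor; ii in Ab major

The scale of Bb minor (natural minor) is Bb C Db Eb F Gb Ab; Bb is degree 1, and the triad built there (Bb-Db-F) is minor, so it is i.
The scale of Ab major is Ab Bb C Db Eb F G; Bb is degree 2, and the triad built there (Bb-Db-F) is minor, so it is ii.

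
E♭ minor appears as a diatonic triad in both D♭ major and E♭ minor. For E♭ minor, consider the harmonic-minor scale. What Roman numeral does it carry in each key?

The scale of D♭ major is D♭ E♭ F G♭ A♭ B♭ C; E♭ is degree 2, and the triad built there (E♭-G♭-B♭) is minor, so it is ii.
The scale of E♭ minor (harmonic minor) is E♭ F G♭ A♭ B♭ C♭ D; E♭ is degree 1, and the triad built there (E♭-G♭-B♭) is minor, so it is i.

ii in D♭ major; i in E♭ minor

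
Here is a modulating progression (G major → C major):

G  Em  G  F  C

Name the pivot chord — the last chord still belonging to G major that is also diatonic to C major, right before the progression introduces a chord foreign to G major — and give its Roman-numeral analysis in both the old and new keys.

G — I in G major, V in C major

Chords diatonic to G major: G, Am, Bm, C, D, Em, F#dim.
Reading the progression, the first chord not in that set is F, so the modulation leaves G major there.
The chord immediately before F is G, which is diatonic to both keys: I in G major and V in C major.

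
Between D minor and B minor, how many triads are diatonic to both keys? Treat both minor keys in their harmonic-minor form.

1

Diatonic triads of D minor (harmonic minor): D minor (i), E diminished (ii°), F augmented (III+), G minor (iv), A major (V), Bb major (VI), C# diminished (vii°).
Diatonic triads of B minor (harmonic minor): B minor (i), C# diminished (ii°), D augmented (III+), E minor (iv), F# major (V), G major (VI), A# diminished (vii°).
Matching root and quality in both lists: C# diminished.
That gives 1 common triad.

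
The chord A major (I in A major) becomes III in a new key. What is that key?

The numeral III denotes a major triad on scale degree 3. With A on degree 3, the tonic of the new key is F#.
Degree 3 carries a major triad in natural-minor keys, so the destination is F# minor.
Check: the diatonic triads of F# minor (natural minor) are F#m (i), G#dim (ii°), A (III), Bm (iv), C#m (v), D (VI), E (VII) — A major is indeed III.

F# minor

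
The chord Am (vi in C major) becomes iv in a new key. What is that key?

E minor

The numeral iv denotes a minor triad on scale degree 4. With A on degree 4, the tonic of the new key is E.
Degree 4 carries a minor triad in minor keys, so the destination is E minor.
Check: the diatonic triads of E minor (natural minor) are Em (i), F#dim (ii°), G (III), Am (iv), Bm (v), C (VI), D (VII) — Am is indeed iv.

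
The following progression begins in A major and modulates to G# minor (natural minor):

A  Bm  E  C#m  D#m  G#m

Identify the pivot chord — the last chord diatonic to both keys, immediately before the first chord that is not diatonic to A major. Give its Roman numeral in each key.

C#m — iii in A major, iv in G# minor

Chords diatonic to A major: A, Bm, C#m, D, E, F#m, G#dim.
Reading the progression, the first chord not in that set is D#m, so the modulation leaves A major there.
The chord immediately before D#m is C#m, which is diatonic to both keys: iii in A major and iv in G# minor.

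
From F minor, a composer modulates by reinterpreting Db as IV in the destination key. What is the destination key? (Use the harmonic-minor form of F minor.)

Ab major

The numeral IV denotes a major triad on scale degree 4. With Db on degree 4, the tonic of the new key is Ab.
Degree 4 carries a major triad in major keys, so the destination is Ab major.
Check: the diatonic triads of Ab major are Ab (I), Bbm (ii), Cm (iii), Db (IV), Eb (V), Fm (vi), Gdim (vii°) — Db is indeed IV.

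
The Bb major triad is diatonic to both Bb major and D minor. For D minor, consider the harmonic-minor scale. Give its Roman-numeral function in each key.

I in Bb major; VI in D minor

The scale of Bb major is Bb C D Eb F G A; Bb is degree 1, and the triad built there (Bb-D-F) is major, so it is I.
The scale of D minor (harmonic minor) is D E F G A Bb C#; Bb is degree 6, and the triad built there (Bb-D-F) is major, so it is VI.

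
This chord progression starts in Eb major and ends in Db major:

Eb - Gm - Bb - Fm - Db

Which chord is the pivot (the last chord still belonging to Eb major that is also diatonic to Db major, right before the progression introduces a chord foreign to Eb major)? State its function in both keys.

Fm — ii in Eb major, iii in Db major

Chords diatonic to Eb major: Eb, Fm, Gm, Ab, Bb, Cm, Ddim.
Reading the progression, the first chord not in that set is Db, so the modulation leaves Eb major there.
The chord immediately before Db is Fm, which is diatonic to both keys: ii in Eb major and iii in Db major.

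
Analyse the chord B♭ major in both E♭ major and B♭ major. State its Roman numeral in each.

The scale of E♭ major is E♭ F G A♭ B♭ C D; B♭ is degree 5, and the triad built there (B♭-D-F) is major, so it is V.
The scale of B♭ major is B♭ C D E♭ F G A; B♭ is degree 1, and the triad built there (B♭-D-F) is major, so it is I.

V in E♭ major; I in B♭ major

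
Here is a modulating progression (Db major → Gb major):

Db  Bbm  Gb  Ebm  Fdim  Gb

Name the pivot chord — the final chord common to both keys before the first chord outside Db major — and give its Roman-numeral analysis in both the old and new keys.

Chords diatonic to Db major: Db, Ebm, Fm, Gb, Ab, Bbm, Cdim.
Reading the progression, the first chord not in that set is Fdim, so the modulation leaves Db major there.
The chord immediately before Fdim is Ebm, which is diatonic to both keys: ii in Db major and vi in Gb major.

Ebm — ii in Db major, vi in Gb major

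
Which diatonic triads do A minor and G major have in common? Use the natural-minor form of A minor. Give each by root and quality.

Am, C, Em, G

Triads in A minor (natural minor): Am (i), Bdim (ii°), C (III), Dm (iv), Em (v), F (VI), G (VII).
Triads in G major: G (I), Am (ii), Bm (iii), C (IV), D (V), Em (vi), F#dim (vii°).
Shared triads with their functions: Am (i in A minor, ii in G major); C (III in A minor, IV in G major); Em (v in A minor, vi in G major); G (VII in A minor, I in G major).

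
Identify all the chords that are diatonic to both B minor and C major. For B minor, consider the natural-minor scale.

Triads in B minor (natural minor): Bm (i), C♯dim (ii°), D (III), Em (iv), F♯m (v), G (VI), A (VII).
Triads in C major: C (I), Dm (ii), Em (iii), F (IV), G (V), Am (vi), Bdim (vii°).
Shared triads with their functions: Em (iv in B minor, iii in C major); G (VI in B minor, V in C major).

Em, G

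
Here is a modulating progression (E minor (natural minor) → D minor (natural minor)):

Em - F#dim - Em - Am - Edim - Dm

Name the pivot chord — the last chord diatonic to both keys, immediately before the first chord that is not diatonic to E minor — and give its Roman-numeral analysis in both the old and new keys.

Chords diatonic to E minor: Em, F#dim, G, Am, Bm, C, D.
Reading the progression, the first chord not in that set is Edim, so the modulation leaves E minor there.
The chord immediately before Edim is Am, which is diatonic to both keys: iv in E minor and v in D minor.

Am — iv in E minor, v in D minor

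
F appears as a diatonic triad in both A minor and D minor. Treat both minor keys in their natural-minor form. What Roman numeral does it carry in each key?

The scale of A minor (natural minor) is A B C D E F G; F is degree 6, and the triad built there (F-A-C) is major, so it is VI.
The scale of D minor (natural minor) is D E F G A Bb C; F is degree 3, and the triad built there (F-A-C) is major, so it is III.

VI in A minor; III in D minor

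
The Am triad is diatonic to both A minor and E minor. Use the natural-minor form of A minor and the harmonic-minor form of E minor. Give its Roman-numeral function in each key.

i in A minor; iv in E minor

The scale of A minor (natural minor) is A B C D E F G; A is degree 1, and the triad built there (A-C-E) is minor, so it is i.
The scale of E minor (harmonic minor) is E F# G A B C D#; A is degree 4, and the triad built there (A-C-E) is minor, so it is iv.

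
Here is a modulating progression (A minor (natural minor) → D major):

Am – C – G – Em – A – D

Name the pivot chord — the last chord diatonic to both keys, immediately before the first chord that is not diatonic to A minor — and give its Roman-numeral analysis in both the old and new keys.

Em — v in A minor, ii in D major

Chords diatonic to A minor: Am, Bdim, C, Dm, Em, F, G.
Reading the progression, the first chord not in that set is A, so the modulation leaves A minor there.
The chord immediately before A is Em, which is diatonic to both keys: v in A minor and ii in D major.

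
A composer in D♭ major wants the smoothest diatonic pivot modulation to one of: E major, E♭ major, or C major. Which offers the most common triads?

E♭ major

Triads of D♭ major: D♭ (I), E♭m (ii), Fm (iii), G♭ (IV), A♭ (V), B♭m (vi), Cdim (vii°).
E major shares 0: none.
E♭ major shares 2: Fm, A♭.
C major shares 0: none.
The most common triads (2) are shared with E♭ major.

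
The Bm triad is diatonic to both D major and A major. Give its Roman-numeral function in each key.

The scale of D major is D E F# G A B C#; B is degree 6, and the triad built there (B-D-F#) is minor, so it is vi.
The scale of A major is A B C# D E F# G#; B is degree 2, and the triad built there (B-D-F#) is minor, so it is ii.

vi in D major; ii in A major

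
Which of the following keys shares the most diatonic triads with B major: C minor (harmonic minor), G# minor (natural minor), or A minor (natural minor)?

G# minor

Triads of B major: B major (I), C# minor (ii), D# minor (iii), E major (IV), F# major (V), G# minor (vi), A# diminished (vii°).
C minor (harmonic minor) shares 0: none.
G# minor (natural minor) shares 7: B, C#m, D#m, E, F#, G#m, A#dim.
A minor (natural minor) shares 0: none.
The most common triads (7) are shared with G# minor.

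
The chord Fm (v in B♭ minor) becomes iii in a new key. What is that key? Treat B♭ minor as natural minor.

The numeral iii denotes a minor triad on scale degree 3. With F on degree 3, the tonic of the new key is D♭.
Degree 3 carries a minor triad in major keys, so the destination is D♭ major.
Check: the diatonic triads of D♭ major are D♭ (I), E♭m (ii), Fm (iii), G♭ (IV), A♭ (V), B♭m (vi), Cdim (vii°) — Fm is indeed iii.

D♭ major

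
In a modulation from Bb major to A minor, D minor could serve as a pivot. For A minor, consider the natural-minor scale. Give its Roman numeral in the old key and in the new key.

iii in Bb major; iv in A minor

The scale of Bb major is Bb C D Eb F G A; D is degree 3, and the triad built there (D-F-A) is minor, so it is iii.
The scale of A minor (natural minor) is A B C D E F G; D is degree 4, and the triad built there (D-F-A) is minor, so it is iv.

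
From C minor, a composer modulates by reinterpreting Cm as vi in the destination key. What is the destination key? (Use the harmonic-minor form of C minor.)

Eb major

The numeral vi denotes a minor triad on scale degree 6. With C on degree 6, the tonic of the new key is Eb.
Degree 6 carries a minor triad in major keys, so the destination is Eb major.
Check: the diatonic triads of Eb major are Eb (I), Fm (ii), Gm (iii), Ab (IV), Bb (V), Cm (vi), Ddim (vii°) — Cm is indeed vi.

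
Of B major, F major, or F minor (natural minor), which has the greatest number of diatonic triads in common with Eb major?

F minor

Triads of Eb major: Eb (I), Fm (ii), Gm (iii), Ab (IV), Bb (V), Cm (vi), Ddim (vii°).
B major shares 0: none.
F major shares 2: Gm, Bb.
F minor (natural minor) shares 4: Eb, Fm, Ab, Cm.
The most common triads (4) are shared with F minor.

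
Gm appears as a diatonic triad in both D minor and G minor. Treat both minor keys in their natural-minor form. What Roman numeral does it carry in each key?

iv in D minor; i in G minor

The scale of D minor (natural minor) is D E F G A B♭ C; G is degree 4, and the triad built there (G-B♭-D) is minor, so it is iv.
The scale of G minor (natural minor) is G A B♭ C D E♭ F; G is degree 1, and the triad built there (G-B♭-D) is minor, so it is i.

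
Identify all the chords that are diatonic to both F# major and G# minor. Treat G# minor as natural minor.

F#, G#m, B, D#m

Triads in F# major: F# (I), G#m (ii), A#m (iii), B (IV), C# (V), D#m (vi), E#dim (vii°).
Triads in G# minor (natural minor): G#m (i), A#dim (ii°), B (III), C#m (iv), D#m (v), E (VI), F# (VII).
Shared triads with their functions: F# (I in F# major, VII in G# minor); G#m (ii in F# major, i in G# minor); B (IV in F# major, III in G# minor); D#m (vi in F# major, v in G# minor).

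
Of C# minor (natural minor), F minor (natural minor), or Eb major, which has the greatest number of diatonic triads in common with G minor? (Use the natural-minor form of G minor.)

Eb major

Triads of G minor (natural minor): G minor (i), A diminished (ii°), Bb major (III), C minor (iv), D minor (v), Eb major (VI), F major (VII).
C# minor (natural minor) shares 0: none.
F minor (natural minor) shares 2: Cm, Eb.
Eb major shares 4: Gm, Bb, Cm, Eb.
The most common triads (4) are shared with Eb major.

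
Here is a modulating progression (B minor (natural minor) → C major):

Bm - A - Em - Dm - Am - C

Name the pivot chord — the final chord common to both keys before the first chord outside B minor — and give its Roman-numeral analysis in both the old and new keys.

Em — iv in B minor, iii in C major

Chords diatonic to B minor: Bm, C#dim, D, Em, F#m, G, A.
Reading the progression, the first chord not in that set is Dm, so the modulation leaves B minor there.
The chord immediately before Dm is Em, which is diatonic to both keys: iv in B minor and iii in C major.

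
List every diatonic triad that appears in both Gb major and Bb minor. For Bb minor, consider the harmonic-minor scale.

Triads in Gb major: Gb major (I), Ab minor (ii), Bb minor (iii), Cb major (IV), Db major (V), Eb minor (vi), F diminished (vii°).
Triads in Bb minor (harmonic minor): Bb minor (i), C diminished (ii°), Db augmented (III+), Eb minor (iv), F major (V), Gb major (VI), A diminished (vii°).
Shared triads with their functions: Gb major (I in Gb major, VI in Bb minor); Bb minor (iii in Gb major, i in Bb minor); Eb minor (vi in Gb major, iv in Bb minor).

Gb, Bbm, Ebm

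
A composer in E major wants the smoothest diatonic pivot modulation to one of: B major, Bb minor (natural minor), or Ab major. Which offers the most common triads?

Triads of E major: E major (I), F# minor (ii), G# minor (iii), A major (IV), B major (V), C# minor (vi), D# diminished (vii°).
B major shares 4: E, G#m, B, C#m.
Bb minor (natural minor) shares 0: none.
Ab major shares 0: none.
The most common triads (4) are shared with B major.

B major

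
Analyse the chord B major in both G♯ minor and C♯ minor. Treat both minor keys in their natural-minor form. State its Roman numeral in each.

The scale of G♯ minor (natural minor) is G♯ A♯ B C♯ D♯ E F♯; B is degree 3, and the triad built there (B-D♯-F♯) is major, so it is III.
The scale of C♯ minor (natural minor) is C♯ D♯ E F♯ G♯ A B; B is degree 7, and the triad built there (B-D♯-F♯) is major, so it is VII.

III in G♯ minor; VII in C♯ minor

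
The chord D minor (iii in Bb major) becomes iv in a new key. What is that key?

A minor

The numeral iv denotes a minor triad on scale degree 4. With D on degree 4, the tonic of the new key is A.
Degree 4 carries a minor triad in minor keys, so the destination is A minor.
Check: the diatonic triads of A minor (natural minor) are Am (i), Bdim (ii°), C (III), Dm (iv), Em (v), F (VI), G (VII) — D minor is indeed iv.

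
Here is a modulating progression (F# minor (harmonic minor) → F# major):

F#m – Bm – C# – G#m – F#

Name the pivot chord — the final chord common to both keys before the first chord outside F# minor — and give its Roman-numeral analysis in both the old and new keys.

C# — V in F# minor, V in F# major

Chords diatonic to F# minor: F#m, G#dim, Aaug, Bm, C#, D, E#dim.
Reading the progression, the first chord not in that set is G#m, so the modulation leaves F# minor there.
The chord immediately before G#m is C#, which is diatonic to both keys: V in F# minor and V in F# major.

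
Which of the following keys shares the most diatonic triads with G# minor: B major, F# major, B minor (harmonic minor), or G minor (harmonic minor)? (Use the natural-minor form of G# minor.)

Triads of G# minor (natural minor): G# minor (i), A# diminished (ii°), B major (III), C# minor (iv), D# minor (v), E major (VI), F# major (VII).
B major shares 7: G#m, A#dim, B, C#m, D#m, E, F#.
F# major shares 4: G#m, B, D#m, F#.
B minor (harmonic minor) shares 2: A#dim, F#.
G minor (harmonic minor) shares 0: none.
The most common triads (7) are shared with B major.

B major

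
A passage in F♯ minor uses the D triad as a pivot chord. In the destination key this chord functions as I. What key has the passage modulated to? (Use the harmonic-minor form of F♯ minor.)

D major

The numeral I denotes a major triad on scale degree 1. With D on degree 1, the tonic of the new key is D.
Degree 1 carries a major triad in major keys, so the destination is D major.
Check: the diatonic triads of D major are D (I), Em (ii), F♯m (iii), G (IV), A (V), Bm (vi), C♯dim (vii°) — D is indeed I.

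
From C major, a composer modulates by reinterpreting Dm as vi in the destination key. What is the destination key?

The numeral vi denotes a minor triad on scale degree 6. With D on degree 6, the tonic of the new key is F.
Degree 6 carries a minor triad in major keys, so the destination is F major.
Check: the diatonic triads of F major are F (I), Gm (ii), Am (iii), Bb (IV), C (V), Dm (vi), Edim (vii°) — Dm is indeed vi.

F major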